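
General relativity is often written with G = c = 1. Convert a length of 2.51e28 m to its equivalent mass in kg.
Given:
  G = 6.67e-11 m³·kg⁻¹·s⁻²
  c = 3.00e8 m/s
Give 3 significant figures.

3.39e55 kg

Length → mass via c²/G.
2.51e28 m × (c²/G) = 3.39e55 kg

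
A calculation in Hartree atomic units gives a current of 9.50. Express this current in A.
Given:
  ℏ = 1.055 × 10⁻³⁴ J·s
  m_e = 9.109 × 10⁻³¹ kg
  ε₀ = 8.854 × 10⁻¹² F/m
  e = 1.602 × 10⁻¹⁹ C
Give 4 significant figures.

One atomic unit of electric current: I_au = e E_h/ℏ = m_e e⁵/((4πε₀)²ℏ³) = 6.612 × 10⁻³ A.
9.50 × 6.612 × 10⁻³ A = 0.06281 A

0.06281 A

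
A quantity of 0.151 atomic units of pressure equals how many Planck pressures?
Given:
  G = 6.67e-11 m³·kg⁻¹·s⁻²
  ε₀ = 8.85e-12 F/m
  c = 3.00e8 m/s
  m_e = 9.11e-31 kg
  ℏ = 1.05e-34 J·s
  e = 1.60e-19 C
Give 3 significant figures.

atomic unit of pressure: P_au = E_h/a₀³ = m_e⁴e¹⁰/((4πε₀)⁵ℏ⁸) = 3.01e13 Pa
Planck pressure: p_P = c⁷/(ℏG²) = 4.68e113 Pa
0.151 × 3.01e13 / 4.68e113 = 9.72e-102

9.72e-102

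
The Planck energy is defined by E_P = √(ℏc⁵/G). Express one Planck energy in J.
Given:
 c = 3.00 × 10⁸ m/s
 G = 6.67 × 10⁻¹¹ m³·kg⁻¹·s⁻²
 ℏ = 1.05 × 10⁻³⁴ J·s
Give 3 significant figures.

E_P = √(ℏc⁵/G)
  = √(3.83 × 10¹⁸)
  = 1.96 × 10⁹ J

1.96 × 10⁹ J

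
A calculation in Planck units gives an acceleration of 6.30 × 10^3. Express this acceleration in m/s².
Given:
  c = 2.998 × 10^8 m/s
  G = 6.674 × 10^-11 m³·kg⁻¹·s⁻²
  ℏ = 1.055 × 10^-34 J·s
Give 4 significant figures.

3.503 × 10^55 m/s²

One Planck acceleration: a_P = √(c⁷/(ℏG)) = 5.560 × 10^51 m/s².
6.30 × 10^3 × 5.560 × 10^51 m/s² = 3.503 × 10^55 m/s²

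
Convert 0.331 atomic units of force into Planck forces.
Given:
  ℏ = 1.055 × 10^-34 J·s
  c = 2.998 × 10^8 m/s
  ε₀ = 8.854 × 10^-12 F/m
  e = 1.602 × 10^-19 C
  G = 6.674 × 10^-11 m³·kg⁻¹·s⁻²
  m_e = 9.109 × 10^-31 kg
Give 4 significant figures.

atomic unit of force: F_au = E_h/a₀ = m_e²e⁶/((4πε₀)³ℏ⁴) = 8.220 × 10^-8 N
Planck force: F_P = c⁴/G = 1.210 × 10^44 N
0.331 × 8.220 × 10^-8 / 1.210 × 10^44 = 2.248 × 10^-52

2.248 × 10^-52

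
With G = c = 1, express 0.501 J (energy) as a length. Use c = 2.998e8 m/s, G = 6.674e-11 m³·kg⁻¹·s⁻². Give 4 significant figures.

4.139e-45 m

Energy → length via G/c⁴.
0.501 J × (G/c⁴) = 4.139e-45 m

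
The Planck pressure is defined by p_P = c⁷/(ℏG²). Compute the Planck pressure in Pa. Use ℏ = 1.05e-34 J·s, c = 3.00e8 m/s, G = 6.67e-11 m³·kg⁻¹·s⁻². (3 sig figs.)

4.68e113 Pa

p_P = c⁷/(ℏG²)
  = 2.19e59 / 4.67e-55
  = 4.68e113 Pa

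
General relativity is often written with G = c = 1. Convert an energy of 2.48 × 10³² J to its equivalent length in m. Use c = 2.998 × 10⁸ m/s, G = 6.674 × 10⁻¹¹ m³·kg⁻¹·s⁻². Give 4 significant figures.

2.049 × 10⁻¹² m

Energy → length via G/c⁴.
2.48 × 10³² J × (G/c⁴) = 2.049 × 10⁻¹² m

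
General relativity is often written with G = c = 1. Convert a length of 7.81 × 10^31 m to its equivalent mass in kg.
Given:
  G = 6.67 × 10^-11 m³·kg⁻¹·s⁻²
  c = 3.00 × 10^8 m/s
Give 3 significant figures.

Length → mass via c²/G.
7.81 × 10^31 m × (c²/G) = 1.05 × 10^59 kg

1.05 × 10^59 kg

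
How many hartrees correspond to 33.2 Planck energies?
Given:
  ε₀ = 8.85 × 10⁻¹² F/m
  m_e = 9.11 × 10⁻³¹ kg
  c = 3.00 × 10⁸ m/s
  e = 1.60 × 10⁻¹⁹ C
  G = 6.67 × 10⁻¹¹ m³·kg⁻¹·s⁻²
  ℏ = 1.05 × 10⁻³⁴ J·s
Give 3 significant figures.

1.48 × 10²⁸

Planck energy: E_P = √(ℏc⁵/G) = 1.96 × 10⁹ J
hartree: E_h = m_e e⁴/(4πε₀ℏ)² = 4.38 × 10⁻¹⁸ J
33.2 × 1.96 × 10⁹ / 4.38 × 10⁻¹⁸ = 1.48 × 10²⁸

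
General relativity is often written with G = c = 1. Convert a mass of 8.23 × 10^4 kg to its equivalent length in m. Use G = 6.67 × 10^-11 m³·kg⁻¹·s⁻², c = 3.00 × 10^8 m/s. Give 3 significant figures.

6.10 × 10^-23 m

In G = c = 1 units mass has dimensions of length; the conversion factor is G/c².
8.23 × 10^4 kg × (G/c²) = 6.10 × 10^-23 m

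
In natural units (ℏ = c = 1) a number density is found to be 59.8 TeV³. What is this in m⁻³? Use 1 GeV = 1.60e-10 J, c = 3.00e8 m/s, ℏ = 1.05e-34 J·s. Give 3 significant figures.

7.84e57 m⁻³

Number density is [L]⁻³ = [E]³/(ℏc)³.
1 GeV³ → 1/(ℏc)³ × (1 GeV in J)³ = 1.31e47 m⁻³.
Convert the energy scale: 59.8 TeV³ = 5.98e10 GeV³.
Result: 5.98e10 × 1.31e47 = 7.84e57 m⁻³.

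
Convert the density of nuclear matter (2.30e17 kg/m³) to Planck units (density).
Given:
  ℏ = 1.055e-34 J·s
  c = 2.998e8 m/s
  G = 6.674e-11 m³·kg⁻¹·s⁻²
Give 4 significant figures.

4.463e-80

Planck density: ρ_P = c⁵/(ℏG²) = 5.154e96 kg/m³.
2.30e17 / 5.154e96 = 4.463e-80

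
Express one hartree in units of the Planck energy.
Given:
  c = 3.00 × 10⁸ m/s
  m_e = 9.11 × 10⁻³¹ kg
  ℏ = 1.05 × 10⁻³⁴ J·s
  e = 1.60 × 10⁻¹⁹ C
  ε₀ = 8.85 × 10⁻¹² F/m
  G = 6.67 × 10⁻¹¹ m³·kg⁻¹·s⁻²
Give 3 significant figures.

2.24 × 10⁻²⁷

hartree: E_h = m_e e⁴/(4πε₀ℏ)² = 4.38 × 10⁻¹⁸ J
Planck energy: E_P = √(ℏc⁵/G) = 1.96 × 10⁹ J
ratio = 4.38 × 10⁻¹⁸ / 1.96 × 10⁹ = 2.24 × 10⁻²⁷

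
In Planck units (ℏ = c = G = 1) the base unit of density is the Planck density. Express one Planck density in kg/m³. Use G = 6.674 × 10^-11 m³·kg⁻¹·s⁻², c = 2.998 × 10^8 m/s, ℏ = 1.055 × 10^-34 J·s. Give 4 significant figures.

5.154 × 10^96 kg/m³

ρ_P = c⁵/(ℏG²)
  = 2.422 × 10^42 / 4.699 × 10^-55
  = 5.154 × 10^96 kg/m³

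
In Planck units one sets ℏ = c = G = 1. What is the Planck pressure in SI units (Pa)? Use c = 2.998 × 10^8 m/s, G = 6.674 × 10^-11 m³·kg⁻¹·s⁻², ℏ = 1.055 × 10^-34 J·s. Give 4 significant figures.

4.632 × 10^113 Pa

p_P = c⁷/(ℏG²)
  = 2.177 × 10^59 / 4.699 × 10^-55
  = 4.632 × 10^113 Pa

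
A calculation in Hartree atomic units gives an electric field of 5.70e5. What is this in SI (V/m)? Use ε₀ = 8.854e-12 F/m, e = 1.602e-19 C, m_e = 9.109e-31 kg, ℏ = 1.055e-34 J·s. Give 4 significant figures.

2.925e17 V/m

One atomic unit of electric field: E_au = E_h/(e a₀) = m_e²e⁵/((4πε₀)³ℏ⁴) = 5.131e11 V/m.
5.70e5 × 5.131e11 V/m = 2.925e17 V/m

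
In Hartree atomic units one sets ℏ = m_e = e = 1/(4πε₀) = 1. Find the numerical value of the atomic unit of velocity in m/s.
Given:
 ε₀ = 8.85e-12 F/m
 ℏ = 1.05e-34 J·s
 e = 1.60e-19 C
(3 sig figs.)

2.19e6 m/s

v_au = e²/(4πε₀ℏ)
  = 2.56e-38 / 1.17e-44
  = 2.19e6 m/s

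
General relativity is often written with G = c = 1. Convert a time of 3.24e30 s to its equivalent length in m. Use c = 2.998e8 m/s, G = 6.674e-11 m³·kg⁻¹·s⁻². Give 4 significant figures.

9.714e38 m

Time → length via c.
3.24e30 s × (c) = 9.714e38 m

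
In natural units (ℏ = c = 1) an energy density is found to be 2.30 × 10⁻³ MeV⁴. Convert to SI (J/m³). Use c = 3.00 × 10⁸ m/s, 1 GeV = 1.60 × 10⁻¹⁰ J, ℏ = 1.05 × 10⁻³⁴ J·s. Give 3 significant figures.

[E]/[L]³ = [E]⁴/(ℏc)³; restore (ℏc)⁻³.
1 GeV⁴ → 1/(ℏc)³ × (1 GeV in J)⁴ = 2.10 × 10³⁷ J/m³.
Convert the energy scale: 2.30 × 10⁻³ MeV⁴ = 2.30 × 10⁻¹⁵ GeV⁴.
Result: 2.30 × 10⁻¹⁵ × 2.10 × 10³⁷ = 4.82 × 10²² J/m³.

4.82 × 10²² J/m³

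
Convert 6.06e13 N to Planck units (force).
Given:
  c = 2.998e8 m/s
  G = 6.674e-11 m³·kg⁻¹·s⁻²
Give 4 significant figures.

Planck force: F_P = c⁴/G = 1.210e44 N.
6.06e13 / 1.210e44 = 5.006e-31

5.006e-31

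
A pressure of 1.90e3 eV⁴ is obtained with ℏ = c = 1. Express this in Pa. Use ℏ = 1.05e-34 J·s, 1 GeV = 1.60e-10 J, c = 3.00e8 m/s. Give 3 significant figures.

3.98e4 Pa

Pressure is [E]/[L]³ = [E]⁴/(ℏc)³.
1 GeV⁴ → 1/(ℏc)³ × (1 GeV in J)⁴ = 2.10e37 Pa.
Convert the energy scale: 1.90e3 eV⁴ = 1.90e-33 GeV⁴.
Result: 1.90e-33 × 2.10e37 = 3.98e4 Pa.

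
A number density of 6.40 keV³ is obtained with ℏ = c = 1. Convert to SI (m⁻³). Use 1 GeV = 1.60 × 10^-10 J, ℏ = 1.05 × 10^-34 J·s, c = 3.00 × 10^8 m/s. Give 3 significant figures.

Number density is [L]⁻³ = [E]³/(ℏc)³.
1 GeV³ → 1/(ℏc)³ × (1 GeV in J)³ = 1.31 × 10^47 m⁻³.
Convert the energy scale: 6.40 keV³ = 6.40 × 10^-18 GeV³.
Result: 6.40 × 10^-18 × 1.31 × 10^47 = 8.39 × 10^29 m⁻³.

8.39 × 10^29 m⁻³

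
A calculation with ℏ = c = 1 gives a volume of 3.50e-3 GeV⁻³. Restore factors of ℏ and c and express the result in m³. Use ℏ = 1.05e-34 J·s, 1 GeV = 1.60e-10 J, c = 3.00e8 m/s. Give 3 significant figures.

2.67e-50 m³

Volume is [L]³ = [E]⁻³·(ℏc)³.
1 GeV⁻³ → (ℏc)³ × (1 GeV in J)⁻³ = 7.63e-48 m³.
Result: 3.50e-3 × 7.63e-48 = 2.67e-50 m³.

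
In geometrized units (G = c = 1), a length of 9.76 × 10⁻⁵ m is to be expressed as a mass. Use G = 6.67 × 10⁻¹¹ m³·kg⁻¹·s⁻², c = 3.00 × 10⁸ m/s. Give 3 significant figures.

1.32 × 10²³ kg

Length → mass via c²/G.
9.76 × 10⁻⁵ m × (c²/G) = 1.32 × 10²³ kg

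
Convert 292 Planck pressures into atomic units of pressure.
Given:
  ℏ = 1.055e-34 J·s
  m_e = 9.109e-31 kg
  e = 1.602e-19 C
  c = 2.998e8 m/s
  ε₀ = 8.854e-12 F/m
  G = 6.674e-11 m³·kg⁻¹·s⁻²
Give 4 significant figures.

4.618e102

Planck pressure: p_P = c⁷/(ℏG²) = 4.632e113 Pa
atomic unit of pressure: P_au = E_h/a₀³ = m_e⁴e¹⁰/((4πε₀)⁵ℏ⁸) = 2.929e13 Pa
292 × 4.632e113 / 2.929e13 = 4.618e102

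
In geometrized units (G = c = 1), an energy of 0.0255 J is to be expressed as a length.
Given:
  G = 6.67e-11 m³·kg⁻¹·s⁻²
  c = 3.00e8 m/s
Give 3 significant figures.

Energy → length via G/c⁴.
0.0255 J × (G/c⁴) = 2.10e-46 m

2.10e-46 m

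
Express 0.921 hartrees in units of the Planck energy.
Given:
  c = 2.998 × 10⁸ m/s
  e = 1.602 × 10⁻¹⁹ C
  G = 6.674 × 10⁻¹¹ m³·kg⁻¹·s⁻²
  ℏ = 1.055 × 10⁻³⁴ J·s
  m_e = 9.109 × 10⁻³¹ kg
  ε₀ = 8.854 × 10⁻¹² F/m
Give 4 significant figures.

2.050 × 10⁻²⁷

hartree: E_h = m_e e⁴/(4πε₀ℏ)² = 4.354 × 10⁻¹⁸ J
Planck energy: E_P = √(ℏc⁵/G) = 1.957 × 10⁹ J
0.921 × 4.354 × 10⁻¹⁸ / 1.957 × 10⁹ = 2.050 × 10⁻²⁷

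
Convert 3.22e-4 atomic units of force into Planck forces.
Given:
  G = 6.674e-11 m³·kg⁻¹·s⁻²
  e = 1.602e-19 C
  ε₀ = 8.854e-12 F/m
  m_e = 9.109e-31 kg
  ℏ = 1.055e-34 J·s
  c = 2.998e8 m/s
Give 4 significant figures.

atomic unit of force: F_au = E_h/a₀ = m_e²e⁶/((4πε₀)³ℏ⁴) = 8.220e-8 N
Planck force: F_P = c⁴/G = 1.210e44 N
3.22e-4 × 8.220e-8 / 1.210e44 = 2.187e-55

2.187e-55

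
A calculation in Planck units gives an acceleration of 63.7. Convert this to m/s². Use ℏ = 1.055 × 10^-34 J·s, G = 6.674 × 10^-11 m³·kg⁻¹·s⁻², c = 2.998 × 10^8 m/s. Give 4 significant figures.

One Planck acceleration: a_P = √(c⁷/(ℏG)) = 5.560 × 10^51 m/s².
63.7 × 5.560 × 10^51 m/s² = 3.542 × 10^53 m/s²

3.542 × 10^53 m/s²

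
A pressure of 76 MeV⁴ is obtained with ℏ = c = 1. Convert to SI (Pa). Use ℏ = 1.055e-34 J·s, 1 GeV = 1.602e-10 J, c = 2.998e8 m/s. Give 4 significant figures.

1.582e27 Pa

Pressure is [E]/[L]³ = [E]⁴/(ℏc)³.
1 GeV⁴ → 1/(ℏc)³ × (1 GeV in J)⁴ = 2.082e37 Pa.
Convert the energy scale: 76 MeV⁴ = 7.60e-11 GeV⁴.
Result: 7.60e-11 × 2.082e37 = 1.582e27 Pa.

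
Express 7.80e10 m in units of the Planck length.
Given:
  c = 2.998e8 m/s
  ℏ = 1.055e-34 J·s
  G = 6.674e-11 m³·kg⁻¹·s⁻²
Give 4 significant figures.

4.825e45

Planck length: ℓ_P = √(ℏG/c³) = 1.616e-35 m.
7.80e10 / 1.616e-35 = 4.825e45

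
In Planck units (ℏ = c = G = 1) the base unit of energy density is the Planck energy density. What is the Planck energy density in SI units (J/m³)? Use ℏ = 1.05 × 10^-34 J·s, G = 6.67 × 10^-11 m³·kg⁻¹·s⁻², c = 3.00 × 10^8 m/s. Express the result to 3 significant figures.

4.68 × 10^113 J/m³

u_P = c⁷/(ℏG²)
  = 2.19 × 10^59 / 4.67 × 10^-55
  = 4.68 × 10^113 J/m³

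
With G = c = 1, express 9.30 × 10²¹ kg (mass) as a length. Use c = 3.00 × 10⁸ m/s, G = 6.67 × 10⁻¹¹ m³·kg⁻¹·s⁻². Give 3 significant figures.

6.89 × 10⁻⁶ m

In G = c = 1 units mass has dimensions of length; the conversion factor is G/c².
9.30 × 10²¹ kg × (G/c²) = 6.89 × 10⁻⁶ m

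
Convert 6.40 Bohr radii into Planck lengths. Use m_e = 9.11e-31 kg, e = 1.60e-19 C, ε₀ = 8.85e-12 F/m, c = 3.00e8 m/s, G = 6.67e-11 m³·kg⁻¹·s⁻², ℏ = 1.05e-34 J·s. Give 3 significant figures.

2.09e25

Bohr radius: a₀ = 4πε₀ℏ²/(m_e e²) = 5.26e-11 m
Planck length: ℓ_P = √(ℏG/c³) = 1.61e-35 m
6.40 × 5.26e-11 / 1.61e-35 = 2.09e25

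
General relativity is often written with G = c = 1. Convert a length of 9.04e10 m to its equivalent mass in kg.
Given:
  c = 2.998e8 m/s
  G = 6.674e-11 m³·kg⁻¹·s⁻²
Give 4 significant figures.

Length → mass via c²/G.
9.04e10 m × (c²/G) = 1.217e38 kg

1.217e38 kg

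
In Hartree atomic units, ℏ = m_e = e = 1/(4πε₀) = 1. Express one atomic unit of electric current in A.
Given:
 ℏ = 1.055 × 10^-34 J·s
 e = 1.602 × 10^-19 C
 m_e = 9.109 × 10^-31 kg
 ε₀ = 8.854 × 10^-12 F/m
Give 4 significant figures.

6.612 × 10^-3 A

The unique combination of the constants set to 1 with dimensions of current is I_au = e E_h/ℏ = m_e e⁵/((4πε₀)²ℏ³).
E_h = 4.354 × 10^-18 J
e·E_h/ℏ = 6.612 × 10^-3 A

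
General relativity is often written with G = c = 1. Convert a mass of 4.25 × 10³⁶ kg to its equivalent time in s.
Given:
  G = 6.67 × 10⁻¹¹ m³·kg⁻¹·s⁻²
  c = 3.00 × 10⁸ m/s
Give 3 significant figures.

Mass → time via G/c³.
4.25 × 10³⁶ kg × (G/c³) = 10.5 s

10.5 s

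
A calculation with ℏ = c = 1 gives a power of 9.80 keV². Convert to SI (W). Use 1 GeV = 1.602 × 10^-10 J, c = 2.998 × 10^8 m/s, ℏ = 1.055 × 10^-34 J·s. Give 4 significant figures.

2.384 × 10^3 W

Power is [E]/[T] = [E]²/ℏ.
1 GeV² → 1/ℏ × (1 GeV in J)² = 2.433 × 10^14 W.
Convert the energy scale: 9.80 keV² = 9.80 × 10^-12 GeV².
Result: 9.80 × 10^-12 × 2.433 × 10^14 = 2.384 × 10^3 W.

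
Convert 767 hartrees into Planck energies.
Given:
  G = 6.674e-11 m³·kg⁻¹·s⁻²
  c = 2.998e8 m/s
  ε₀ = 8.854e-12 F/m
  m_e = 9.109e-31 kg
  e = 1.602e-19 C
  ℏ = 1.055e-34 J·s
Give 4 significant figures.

hartree: E_h = m_e e⁴/(4πε₀ℏ)² = 4.354e-18 J
Planck energy: E_P = √(ℏc⁵/G) = 1.957e9 J
767 × 4.354e-18 / 1.957e9 = 1.707e-24

1.707e-24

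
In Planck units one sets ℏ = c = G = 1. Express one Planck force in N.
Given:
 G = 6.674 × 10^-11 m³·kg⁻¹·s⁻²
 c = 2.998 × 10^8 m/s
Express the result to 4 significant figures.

1.210 × 10^44 N

F_P = c⁴/G
  = 8.078 × 10^33 / 6.674 × 10^-11
  = 1.210 × 10^44 N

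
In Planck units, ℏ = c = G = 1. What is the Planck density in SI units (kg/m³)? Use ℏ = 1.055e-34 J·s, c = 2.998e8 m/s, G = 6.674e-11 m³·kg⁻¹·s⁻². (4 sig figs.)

From ℏ = c = G = 1 the density scale is ρ_P = c⁵/(ℏG²).
  = 2.422e42 / 4.699e-55
  = 5.154e96 kg/m³

5.154e96 kg/m³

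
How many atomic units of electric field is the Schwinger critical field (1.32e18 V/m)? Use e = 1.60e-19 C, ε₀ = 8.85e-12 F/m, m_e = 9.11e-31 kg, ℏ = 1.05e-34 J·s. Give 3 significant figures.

2.54e6

atomic unit of electric field: E_au = E_h/(e a₀) = m_e²e⁵/((4πε₀)³ℏ⁴) = 5.20e11 V/m.
1.32e18 / 5.20e11 = 2.54e6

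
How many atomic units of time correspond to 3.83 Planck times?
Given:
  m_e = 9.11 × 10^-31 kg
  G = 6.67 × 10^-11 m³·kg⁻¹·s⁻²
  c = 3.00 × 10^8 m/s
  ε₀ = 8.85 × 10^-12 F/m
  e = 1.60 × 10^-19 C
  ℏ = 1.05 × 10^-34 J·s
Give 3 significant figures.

8.57 × 10^-27

Planck time: t_P = √(ℏG/c⁵) = 5.37 × 10^-44 s
atomic unit of time: τ_au = (4πε₀)²ℏ³/(m_e e⁴) = 2.40 × 10^-17 s
3.83 × 5.37 × 10^-44 / 2.40 × 10^-17 = 8.57 × 10^-27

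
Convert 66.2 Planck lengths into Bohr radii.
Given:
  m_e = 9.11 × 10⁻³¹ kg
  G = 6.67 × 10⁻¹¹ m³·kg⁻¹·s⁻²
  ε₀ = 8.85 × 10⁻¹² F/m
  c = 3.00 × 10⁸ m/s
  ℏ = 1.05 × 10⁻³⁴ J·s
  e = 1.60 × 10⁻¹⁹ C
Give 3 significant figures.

2.03 × 10⁻²³

Planck length: ℓ_P = √(ℏG/c³) = 1.61 × 10⁻³⁵ m
Bohr radius: a₀ = 4πε₀ℏ²/(m_e e²) = 5.26 × 10⁻¹¹ m
66.2 × 1.61 × 10⁻³⁵ / 5.26 × 10⁻¹¹ = 2.03 × 10⁻²³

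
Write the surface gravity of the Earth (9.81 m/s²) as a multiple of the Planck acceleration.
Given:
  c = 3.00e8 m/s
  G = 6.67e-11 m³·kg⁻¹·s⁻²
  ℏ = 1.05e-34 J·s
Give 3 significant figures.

Planck acceleration: a_P = √(c⁷/(ℏG)) = 5.59e51 m/s².
9.81 / 5.59e51 = 1.76e-51

1.76e-51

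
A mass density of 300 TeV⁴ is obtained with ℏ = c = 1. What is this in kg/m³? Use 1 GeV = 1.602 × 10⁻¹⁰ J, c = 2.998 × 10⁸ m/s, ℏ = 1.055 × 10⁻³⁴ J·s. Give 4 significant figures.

6.948 × 10³⁴ kg/m³

Mass density is [E]/(c²[L]³) = [E]⁴/(ℏ³c⁵).
1 GeV⁴ → 1/(ℏ³c⁵) × (1 GeV in J)⁴ = 2.316 × 10²⁰ kg/m³.
Convert the energy scale: 300 TeV⁴ = 3.00 × 10¹⁴ GeV⁴.
Result: 3.00 × 10¹⁴ × 2.316 × 10²⁰ = 6.948 × 10³⁴ kg/m³.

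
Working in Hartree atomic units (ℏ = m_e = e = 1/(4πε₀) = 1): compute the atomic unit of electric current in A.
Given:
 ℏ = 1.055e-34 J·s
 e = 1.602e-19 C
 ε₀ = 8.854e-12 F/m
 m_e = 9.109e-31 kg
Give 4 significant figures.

6.612e-3 A

From ℏ = m_e = e = 1/(4πε₀) = 1 the current scale is I_au = e E_h/ℏ = m_e e⁵/((4πε₀)²ℏ³).
E_h = 4.354e-18 J
e·E_h/ℏ = 6.612e-3 A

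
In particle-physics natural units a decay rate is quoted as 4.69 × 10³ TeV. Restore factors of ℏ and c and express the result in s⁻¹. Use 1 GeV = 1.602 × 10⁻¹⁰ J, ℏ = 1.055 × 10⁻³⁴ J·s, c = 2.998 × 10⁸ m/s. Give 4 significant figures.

7.122 × 10³⁰ s⁻¹

A rate is [E]/ℏ; divide by ℏ.
1 GeV → 1/ℏ × (1 GeV in J) = 1.518 × 10²⁴ s⁻¹.
Convert the energy scale: 4.69 × 10³ TeV = 4.69 × 10⁶ GeV.
Result: 4.69 × 10⁶ × 1.518 × 10²⁴ = 7.122 × 10³⁰ s⁻¹.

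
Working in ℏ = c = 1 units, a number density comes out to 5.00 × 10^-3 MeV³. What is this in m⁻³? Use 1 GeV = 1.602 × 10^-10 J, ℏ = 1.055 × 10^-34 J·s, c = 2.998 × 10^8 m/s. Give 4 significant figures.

Number density is [L]⁻³ = [E]³/(ℏc)³.
1 GeV³ → 1/(ℏc)³ × (1 GeV in J)³ = 1.299 × 10^47 m⁻³.
Convert the energy scale: 5.00 × 10^-3 MeV³ = 5.00 × 10^-12 GeV³.
Result: 5.00 × 10^-12 × 1.299 × 10^47 = 6.497 × 10^35 m⁻³.

6.497 × 10^35 m⁻³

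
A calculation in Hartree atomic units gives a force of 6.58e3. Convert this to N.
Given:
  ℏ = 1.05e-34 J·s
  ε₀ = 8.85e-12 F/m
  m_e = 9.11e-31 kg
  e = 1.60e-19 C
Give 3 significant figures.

5.48e-4 N

One atomic unit of force: F_au = E_h/a₀ = m_e²e⁶/((4πε₀)³ℏ⁴) = 8.33e-8 N.
6.58e3 × 8.33e-8 N = 5.48e-4 N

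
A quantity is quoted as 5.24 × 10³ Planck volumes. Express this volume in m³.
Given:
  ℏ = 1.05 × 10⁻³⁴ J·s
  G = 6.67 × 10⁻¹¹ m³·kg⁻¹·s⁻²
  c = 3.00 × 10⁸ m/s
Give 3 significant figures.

One Planck volume: V_P = (ℏG/c³)^(3/2) = 4.18 × 10⁻¹⁰⁵ m³.
5.24 × 10³ × 4.18 × 10⁻¹⁰⁵ m³ = 2.19 × 10⁻¹⁰¹ m³

2.19 × 10⁻¹⁰¹ m³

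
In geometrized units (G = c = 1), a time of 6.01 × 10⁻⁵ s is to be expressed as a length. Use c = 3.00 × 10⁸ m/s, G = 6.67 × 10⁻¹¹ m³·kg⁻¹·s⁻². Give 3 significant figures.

Time → length via c.
6.01 × 10⁻⁵ s × (c) = 1.80 × 10⁴ m

1.80 × 10⁴ m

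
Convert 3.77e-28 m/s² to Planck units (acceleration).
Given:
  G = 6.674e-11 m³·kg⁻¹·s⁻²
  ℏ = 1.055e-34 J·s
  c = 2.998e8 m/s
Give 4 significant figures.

6.780e-80

Planck acceleration: a_P = √(c⁷/(ℏG)) = 5.560e51 m/s².
3.77e-28 / 5.560e51 = 6.780e-80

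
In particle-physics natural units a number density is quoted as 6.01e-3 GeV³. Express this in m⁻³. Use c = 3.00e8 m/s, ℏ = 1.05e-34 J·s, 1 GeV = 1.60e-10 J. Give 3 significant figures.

Number density is [L]⁻³ = [E]³/(ℏc)³.
1 GeV³ → 1/(ℏc)³ × (1 GeV in J)³ = 1.31e47 m⁻³.
Result: 6.01e-3 × 1.31e47 = 7.88e44 m⁻³.

7.88e44 m⁻³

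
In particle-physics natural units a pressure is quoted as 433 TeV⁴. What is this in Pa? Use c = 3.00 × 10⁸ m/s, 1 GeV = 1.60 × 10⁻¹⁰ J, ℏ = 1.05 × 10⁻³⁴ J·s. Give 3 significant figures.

Pressure is [E]/[L]³ = [E]⁴/(ℏc)³.
1 GeV⁴ → 1/(ℏc)³ × (1 GeV in J)⁴ = 2.10 × 10³⁷ Pa.
Convert the energy scale: 433 TeV⁴ = 4.33 × 10¹⁴ GeV⁴.
Result: 4.33 × 10¹⁴ × 2.10 × 10³⁷ = 9.08 × 10⁵¹ Pa.

9.08 × 10⁵¹ Pa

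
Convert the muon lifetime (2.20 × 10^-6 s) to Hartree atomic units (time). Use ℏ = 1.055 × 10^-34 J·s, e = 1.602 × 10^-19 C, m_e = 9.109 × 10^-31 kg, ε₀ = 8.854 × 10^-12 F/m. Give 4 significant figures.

atomic unit of time: τ_au = (4πε₀)²ℏ³/(m_e e⁴) = 2.423 × 10^-17 s.
2.20 × 10^-6 / 2.423 × 10^-17 = 9.080 × 10^10

9.080 × 10^10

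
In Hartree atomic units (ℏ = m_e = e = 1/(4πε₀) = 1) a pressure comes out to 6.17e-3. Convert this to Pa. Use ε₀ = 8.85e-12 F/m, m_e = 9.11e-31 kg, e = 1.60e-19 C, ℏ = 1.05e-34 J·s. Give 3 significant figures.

One atomic unit of pressure: P_au = E_h/a₀³ = m_e⁴e¹⁰/((4πε₀)⁵ℏ⁸) = 3.01e13 Pa.
6.17e-3 × 3.01e13 Pa = 1.86e11 Pa

1.86e11 Pa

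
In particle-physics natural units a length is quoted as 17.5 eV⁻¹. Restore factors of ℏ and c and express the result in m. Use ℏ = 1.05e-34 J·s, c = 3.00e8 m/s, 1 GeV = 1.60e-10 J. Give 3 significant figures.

A length is [E]⁻¹ in ℏ=c=1; restore one factor of ℏc.
1 GeV⁻¹ → ℏc × (1 GeV in J)⁻¹ = 1.97e-16 m.
Convert the energy scale: 17.5 eV⁻¹ = 1.75e10 GeV⁻¹.
Result: 1.75e10 × 1.97e-16 = 3.45e-6 m.

3.45e-6 m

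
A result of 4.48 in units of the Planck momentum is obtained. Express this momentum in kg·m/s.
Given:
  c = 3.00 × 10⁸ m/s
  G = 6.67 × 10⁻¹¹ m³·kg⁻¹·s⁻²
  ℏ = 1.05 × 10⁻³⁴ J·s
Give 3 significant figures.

29.2 kg·m/s

One Planck momentum: p_P = √(ℏc³/G) = 6.52 kg·m/s.
4.48 × 6.52 kg·m/s = 29.2 kg·m/s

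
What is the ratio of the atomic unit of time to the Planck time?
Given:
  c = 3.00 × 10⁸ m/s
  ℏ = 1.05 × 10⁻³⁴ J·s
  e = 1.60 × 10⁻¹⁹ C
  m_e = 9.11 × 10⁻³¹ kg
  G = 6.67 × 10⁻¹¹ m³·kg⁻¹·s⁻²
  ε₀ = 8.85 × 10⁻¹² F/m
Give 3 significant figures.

4.47 × 10²⁶

atomic unit of time: τ_au = (4πε₀)²ℏ³/(m_e e⁴) = 2.40 × 10⁻¹⁷ s
Planck time: t_P = √(ℏG/c⁵) = 5.37 × 10⁻⁴⁴ s
ratio = 2.40 × 10⁻¹⁷ / 5.37 × 10⁻⁴⁴ = 4.47 × 10²⁶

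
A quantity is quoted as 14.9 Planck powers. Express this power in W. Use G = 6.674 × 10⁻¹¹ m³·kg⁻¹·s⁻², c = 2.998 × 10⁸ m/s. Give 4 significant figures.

One Planck power: P_P = c⁵/G = 3.629 × 10⁵² W.
14.9 × 3.629 × 10⁵² W = 5.407 × 10⁵³ W

5.407 × 10⁵³ W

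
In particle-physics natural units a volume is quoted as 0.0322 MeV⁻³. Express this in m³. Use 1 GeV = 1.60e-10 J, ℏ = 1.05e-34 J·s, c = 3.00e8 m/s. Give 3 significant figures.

Volume is [L]³ = [E]⁻³·(ℏc)³.
1 GeV⁻³ → (ℏc)³ × (1 GeV in J)⁻³ = 7.63e-48 m³.
Convert the energy scale: 0.0322 MeV⁻³ = 3.22e7 GeV⁻³.
Result: 3.22e7 × 7.63e-48 = 2.46e-40 m³.

2.46e-40 m³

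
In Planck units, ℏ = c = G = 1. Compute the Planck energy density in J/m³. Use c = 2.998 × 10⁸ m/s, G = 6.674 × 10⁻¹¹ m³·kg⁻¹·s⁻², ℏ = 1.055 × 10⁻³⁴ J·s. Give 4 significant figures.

4.632 × 10¹¹³ J/m³

The unique combination of the constants set to 1 with dimensions of energy density is u_P = c⁷/(ℏG²).
  = 2.177 × 10⁵⁹ / 4.699 × 10⁻⁵⁵
  = 4.632 × 10¹¹³ J/m³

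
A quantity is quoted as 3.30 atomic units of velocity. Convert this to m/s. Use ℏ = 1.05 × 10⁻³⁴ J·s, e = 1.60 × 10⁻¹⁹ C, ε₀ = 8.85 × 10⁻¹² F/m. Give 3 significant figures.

One atomic unit of velocity: v_au = e²/(4πε₀ℏ) = 2.19 × 10⁶ m/s.
3.30 × 2.19 × 10⁶ m/s = 7.23 × 10⁶ m/s

7.23 × 10⁶ m/s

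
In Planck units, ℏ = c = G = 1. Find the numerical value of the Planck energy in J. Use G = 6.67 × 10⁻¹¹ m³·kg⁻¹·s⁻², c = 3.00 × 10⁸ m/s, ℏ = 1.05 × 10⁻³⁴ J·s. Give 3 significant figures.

1.96 × 10⁹ J

Dimensional analysis gives E_P = √(ℏc⁵/G).
  = √(3.83 × 10¹⁸)
  = 1.96 × 10⁹ J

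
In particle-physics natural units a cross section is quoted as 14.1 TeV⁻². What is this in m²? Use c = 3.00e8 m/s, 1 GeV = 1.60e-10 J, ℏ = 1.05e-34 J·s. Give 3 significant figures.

5.47e-37 m²

Area is [L]² = [E]⁻²·(ℏc)²; restore (ℏc)².
1 GeV⁻² → (ℏc)² × (1 GeV in J)⁻² = 3.88e-32 m².
Convert the energy scale: 14.1 TeV⁻² = 1.41e-5 GeV⁻².
Result: 1.41e-5 × 3.88e-32 = 5.47e-37 m².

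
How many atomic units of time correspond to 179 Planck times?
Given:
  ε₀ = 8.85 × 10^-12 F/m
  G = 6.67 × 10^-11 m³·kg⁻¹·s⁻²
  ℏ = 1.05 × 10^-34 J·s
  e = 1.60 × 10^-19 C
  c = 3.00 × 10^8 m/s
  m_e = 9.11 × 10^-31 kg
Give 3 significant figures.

Planck time: t_P = √(ℏG/c⁵) = 5.37 × 10^-44 s
atomic unit of time: τ_au = (4πε₀)²ℏ³/(m_e e⁴) = 2.40 × 10^-17 s
179 × 5.37 × 10^-44 / 2.40 × 10^-17 = 4.01 × 10^-25

4.01 × 10^-25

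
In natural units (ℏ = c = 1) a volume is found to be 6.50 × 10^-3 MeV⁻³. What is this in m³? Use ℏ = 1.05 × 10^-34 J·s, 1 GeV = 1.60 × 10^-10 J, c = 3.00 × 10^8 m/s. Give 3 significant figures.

Volume is [L]³ = [E]⁻³·(ℏc)³.
1 GeV⁻³ → (ℏc)³ × (1 GeV in J)⁻³ = 7.63 × 10^-48 m³.
Convert the energy scale: 6.50 × 10^-3 MeV⁻³ = 6.50 × 10^6 GeV⁻³.
Result: 6.50 × 10^6 × 7.63 × 10^-48 = 4.96 × 10^-41 m³.

4.96 × 10^-41 m³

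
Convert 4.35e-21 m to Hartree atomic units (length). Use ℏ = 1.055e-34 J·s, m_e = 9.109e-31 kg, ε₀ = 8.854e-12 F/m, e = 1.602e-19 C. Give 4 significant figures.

8.212e-11

Bohr radius: a₀ = 4πε₀ℏ²/(m_e e²) = 5.297e-11 m.
4.35e-21 / 5.297e-11 = 8.212e-11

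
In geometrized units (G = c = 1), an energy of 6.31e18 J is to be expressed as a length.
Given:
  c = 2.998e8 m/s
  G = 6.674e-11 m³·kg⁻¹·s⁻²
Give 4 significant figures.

5.213e-26 m

Energy → length via G/c⁴.
6.31e18 J × (G/c⁴) = 5.213e-26 m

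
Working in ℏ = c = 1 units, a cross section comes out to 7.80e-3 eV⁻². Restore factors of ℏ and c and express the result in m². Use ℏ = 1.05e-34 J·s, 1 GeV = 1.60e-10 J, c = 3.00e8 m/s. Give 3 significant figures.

3.02e-16 m²

Area is [L]² = [E]⁻²·(ℏc)²; restore (ℏc)².
1 GeV⁻² → (ℏc)² × (1 GeV in J)⁻² = 3.88e-32 m².
Convert the energy scale: 7.80e-3 eV⁻² = 7.80e15 GeV⁻².
Result: 7.80e15 × 3.88e-32 = 3.02e-16 m².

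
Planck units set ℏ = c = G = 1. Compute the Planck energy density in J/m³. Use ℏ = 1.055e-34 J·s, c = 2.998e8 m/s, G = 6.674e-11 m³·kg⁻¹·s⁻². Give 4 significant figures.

4.632e113 J/m³

The unique combination of the constants set to 1 with dimensions of energy density is u_P = c⁷/(ℏG²).
  = 2.177e59 / 4.699e-55
  = 4.632e113 J/m³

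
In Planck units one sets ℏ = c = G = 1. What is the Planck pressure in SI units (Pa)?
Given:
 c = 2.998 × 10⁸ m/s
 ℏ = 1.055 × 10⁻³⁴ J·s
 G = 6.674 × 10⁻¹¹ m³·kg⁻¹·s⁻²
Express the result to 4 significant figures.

4.632 × 10¹¹³ Pa

p_P = c⁷/(ℏG²)
  = 2.177 × 10⁵⁹ / 4.699 × 10⁻⁵⁵
  = 4.632 × 10¹¹³ Pa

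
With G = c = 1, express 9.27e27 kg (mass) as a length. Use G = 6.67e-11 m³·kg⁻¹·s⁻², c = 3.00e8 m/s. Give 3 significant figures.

6.87 m

In G = c = 1 units mass has dimensions of length; the conversion factor is G/c².
9.27e27 kg × (G/c²) = 6.87 m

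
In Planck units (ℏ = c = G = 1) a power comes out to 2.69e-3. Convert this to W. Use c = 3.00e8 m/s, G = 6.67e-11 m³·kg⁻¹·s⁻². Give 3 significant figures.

One Planck power: P_P = c⁵/G = 3.64e52 W.
2.69e-3 × 3.64e52 W = 9.80e49 W

9.80e49 W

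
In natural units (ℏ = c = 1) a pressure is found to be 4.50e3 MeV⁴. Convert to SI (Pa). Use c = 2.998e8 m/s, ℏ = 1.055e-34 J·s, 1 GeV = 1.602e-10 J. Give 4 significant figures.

9.367e28 Pa

Pressure is [E]/[L]³ = [E]⁴/(ℏc)³.
1 GeV⁴ → 1/(ℏc)³ × (1 GeV in J)⁴ = 2.082e37 Pa.
Convert the energy scale: 4.50e3 MeV⁴ = 4.50e-9 GeV⁴.
Result: 4.50e-9 × 2.082e37 = 9.367e28 Pa.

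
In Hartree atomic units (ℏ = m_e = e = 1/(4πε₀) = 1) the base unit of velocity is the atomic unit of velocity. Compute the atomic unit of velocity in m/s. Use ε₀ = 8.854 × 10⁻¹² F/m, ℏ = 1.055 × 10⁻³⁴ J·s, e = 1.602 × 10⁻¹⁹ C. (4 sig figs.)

2.186 × 10⁶ m/s

v_au = e²/(4πε₀ℏ)
  = 2.566 × 10⁻³⁸ / 1.174 × 10⁻⁴⁴
  = 2.186 × 10⁶ m/s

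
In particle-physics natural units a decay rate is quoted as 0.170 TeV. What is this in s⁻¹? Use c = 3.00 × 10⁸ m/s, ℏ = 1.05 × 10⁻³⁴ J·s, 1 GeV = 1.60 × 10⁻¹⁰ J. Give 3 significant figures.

2.59 × 10²⁶ s⁻¹

A rate is [E]/ℏ; divide by ℏ.
1 GeV → 1/ℏ × (1 GeV in J) = 1.52 × 10²⁴ s⁻¹.
Convert the energy scale: 0.170 TeV = 170 GeV.
Result: 170 × 1.52 × 10²⁴ = 2.59 × 10²⁶ s⁻¹.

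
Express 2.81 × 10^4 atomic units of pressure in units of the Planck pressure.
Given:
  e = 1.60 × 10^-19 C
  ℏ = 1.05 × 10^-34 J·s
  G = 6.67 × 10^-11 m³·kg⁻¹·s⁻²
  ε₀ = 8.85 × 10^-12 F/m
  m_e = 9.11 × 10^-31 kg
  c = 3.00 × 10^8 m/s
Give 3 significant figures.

atomic unit of pressure: P_au = E_h/a₀³ = m_e⁴e¹⁰/((4πε₀)⁵ℏ⁸) = 3.01 × 10^13 Pa
Planck pressure: p_P = c⁷/(ℏG²) = 4.68 × 10^113 Pa
2.81 × 10^4 × 3.01 × 10^13 / 4.68 × 10^113 = 1.81 × 10^-96

1.81 × 10^-96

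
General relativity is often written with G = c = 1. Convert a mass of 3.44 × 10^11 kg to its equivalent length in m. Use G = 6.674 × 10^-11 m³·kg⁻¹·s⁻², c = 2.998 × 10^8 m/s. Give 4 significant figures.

In G = c = 1 units mass has dimensions of length; the conversion factor is G/c².
3.44 × 10^11 kg × (G/c²) = 2.554 × 10^-16 m

2.554 × 10^-16 m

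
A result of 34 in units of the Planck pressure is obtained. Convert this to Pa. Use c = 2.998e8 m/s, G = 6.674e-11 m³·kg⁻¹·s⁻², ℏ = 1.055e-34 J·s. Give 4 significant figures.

1.575e115 Pa

One Planck pressure: p_P = c⁷/(ℏG²) = 4.632e113 Pa.
34 × 4.632e113 Pa = 1.575e115 Pa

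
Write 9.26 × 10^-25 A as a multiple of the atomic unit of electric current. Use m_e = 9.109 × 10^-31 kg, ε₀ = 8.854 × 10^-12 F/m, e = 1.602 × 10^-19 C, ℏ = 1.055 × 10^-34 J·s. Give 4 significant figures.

atomic unit of electric current: I_au = e E_h/ℏ = m_e e⁵/((4πε₀)²ℏ³) = 6.612 × 10^-3 A.
9.26 × 10^-25 / 6.612 × 10^-3 = 1.401 × 10^-22

1.401 × 10^-22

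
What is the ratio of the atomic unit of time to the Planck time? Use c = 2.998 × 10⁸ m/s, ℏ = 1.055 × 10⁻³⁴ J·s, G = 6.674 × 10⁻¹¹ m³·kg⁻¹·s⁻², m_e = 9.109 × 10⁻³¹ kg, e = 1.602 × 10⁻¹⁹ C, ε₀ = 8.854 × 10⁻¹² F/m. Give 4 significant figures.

4.494 × 10²⁶

atomic unit of time: τ_au = (4πε₀)²ℏ³/(m_e e⁴) = 2.423 × 10⁻¹⁷ s
Planck time: t_P = √(ℏG/c⁵) = 5.392 × 10⁻⁴⁴ s
ratio = 2.423 × 10⁻¹⁷ / 5.392 × 10⁻⁴⁴ = 4.494 × 10²⁶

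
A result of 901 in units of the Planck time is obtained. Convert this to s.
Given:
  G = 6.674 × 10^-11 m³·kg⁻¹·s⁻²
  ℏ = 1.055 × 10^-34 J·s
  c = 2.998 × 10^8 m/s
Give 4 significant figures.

One Planck time: t_P = √(ℏG/c⁵) = 5.392 × 10^-44 s.
901 × 5.392 × 10^-44 s = 4.858 × 10^-41 s

4.858 × 10^-41 s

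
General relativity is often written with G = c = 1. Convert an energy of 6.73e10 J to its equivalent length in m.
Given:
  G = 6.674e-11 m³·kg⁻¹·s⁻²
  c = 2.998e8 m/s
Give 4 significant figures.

5.560e-34 m

Energy → length via G/c⁴.
6.73e10 J × (G/c⁴) = 5.560e-34 m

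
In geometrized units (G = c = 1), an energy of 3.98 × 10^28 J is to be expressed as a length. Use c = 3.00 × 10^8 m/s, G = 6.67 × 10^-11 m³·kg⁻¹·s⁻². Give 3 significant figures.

3.28 × 10^-16 m

Energy → length via G/c⁴.
3.98 × 10^28 J × (G/c⁴) = 3.28 × 10^-16 m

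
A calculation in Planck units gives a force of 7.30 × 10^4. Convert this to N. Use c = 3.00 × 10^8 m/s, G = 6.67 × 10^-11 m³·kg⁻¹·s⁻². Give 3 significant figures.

One Planck force: F_P = c⁴/G = 1.21 × 10^44 N.
7.30 × 10^4 × 1.21 × 10^44 N = 8.87 × 10^48 N

8.87 × 10^48 N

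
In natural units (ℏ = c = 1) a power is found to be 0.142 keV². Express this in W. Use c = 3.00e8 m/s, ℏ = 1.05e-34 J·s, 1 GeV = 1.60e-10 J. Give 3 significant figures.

34.6 W

Power is [E]/[T] = [E]²/ℏ.
1 GeV² → 1/ℏ × (1 GeV in J)² = 2.44e14 W.
Convert the energy scale: 0.142 keV² = 1.42e-13 GeV².
Result: 1.42e-13 × 2.44e14 = 34.6 W.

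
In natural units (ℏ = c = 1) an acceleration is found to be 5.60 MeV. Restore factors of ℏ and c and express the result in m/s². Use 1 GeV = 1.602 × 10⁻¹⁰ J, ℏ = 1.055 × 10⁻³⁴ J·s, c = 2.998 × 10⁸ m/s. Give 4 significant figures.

2.549 × 10³⁰ m/s²

Acceleration is [L]/[T]² = c·[E]/ℏ.
1 GeV → c/ℏ × (1 GeV in J) = 4.552 × 10³² m/s².
Convert the energy scale: 5.60 MeV = 5.60 × 10⁻³ GeV.
Result: 5.60 × 10⁻³ × 4.552 × 10³² = 2.549 × 10³⁰ m/s².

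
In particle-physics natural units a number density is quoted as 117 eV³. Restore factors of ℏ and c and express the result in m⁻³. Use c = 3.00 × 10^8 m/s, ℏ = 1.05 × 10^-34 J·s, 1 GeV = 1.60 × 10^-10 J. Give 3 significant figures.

Number density is [L]⁻³ = [E]³/(ℏc)³.
1 GeV³ → 1/(ℏc)³ × (1 GeV in J)³ = 1.31 × 10^47 m⁻³.
Convert the energy scale: 117 eV³ = 1.17 × 10^-25 GeV³.
Result: 1.17 × 10^-25 × 1.31 × 10^47 = 1.53 × 10^22 m⁻³.

1.53 × 10^22 m⁻³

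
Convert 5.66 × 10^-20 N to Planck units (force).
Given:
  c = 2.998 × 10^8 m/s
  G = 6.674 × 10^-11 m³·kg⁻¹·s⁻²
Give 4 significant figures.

Planck force: F_P = c⁴/G = 1.210 × 10^44 N.
5.66 × 10^-20 / 1.210 × 10^44 = 4.676 × 10^-64

4.676 × 10^-64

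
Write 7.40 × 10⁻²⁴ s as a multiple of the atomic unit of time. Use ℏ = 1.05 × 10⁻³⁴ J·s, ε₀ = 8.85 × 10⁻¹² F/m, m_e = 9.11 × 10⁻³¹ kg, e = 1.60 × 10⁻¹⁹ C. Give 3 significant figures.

3.09 × 10⁻⁷

atomic unit of time: τ_au = (4πε₀)²ℏ³/(m_e e⁴) = 2.40 × 10⁻¹⁷ s.
7.40 × 10⁻²⁴ / 2.40 × 10⁻¹⁷ = 3.09 × 10⁻⁷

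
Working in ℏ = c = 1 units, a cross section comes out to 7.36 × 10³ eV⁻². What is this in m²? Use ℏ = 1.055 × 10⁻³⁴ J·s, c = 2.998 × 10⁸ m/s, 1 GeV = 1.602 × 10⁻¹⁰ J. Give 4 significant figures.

2.869 × 10⁻¹⁰ m²

Area is [L]² = [E]⁻²·(ℏc)²; restore (ℏc)².
1 GeV⁻² → (ℏc)² × (1 GeV in J)⁻² = 3.898 × 10⁻³² m².
Convert the energy scale: 7.36 × 10³ eV⁻² = 7.36 × 10²¹ GeV⁻².
Result: 7.36 × 10²¹ × 3.898 × 10⁻³² = 2.869 × 10⁻¹⁰ m².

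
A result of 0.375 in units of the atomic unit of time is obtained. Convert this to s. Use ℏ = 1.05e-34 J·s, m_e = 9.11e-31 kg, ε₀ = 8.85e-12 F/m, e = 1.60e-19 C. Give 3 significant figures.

8.99e-18 s

One atomic unit of time: τ_au = (4πε₀)²ℏ³/(m_e e⁴) = 2.40e-17 s.
0.375 × 2.40e-17 s = 8.99e-18 s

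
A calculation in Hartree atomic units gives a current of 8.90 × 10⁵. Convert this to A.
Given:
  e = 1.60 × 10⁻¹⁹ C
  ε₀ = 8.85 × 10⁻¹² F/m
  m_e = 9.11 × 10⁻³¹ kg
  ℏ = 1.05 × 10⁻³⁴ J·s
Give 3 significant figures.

One atomic unit of electric current: I_au = e E_h/ℏ = m_e e⁵/((4πε₀)²ℏ³) = 6.67 × 10⁻³ A.
8.90 × 10⁵ × 6.67 × 10⁻³ A = 5.94 × 10³ A

5.94 × 10³ A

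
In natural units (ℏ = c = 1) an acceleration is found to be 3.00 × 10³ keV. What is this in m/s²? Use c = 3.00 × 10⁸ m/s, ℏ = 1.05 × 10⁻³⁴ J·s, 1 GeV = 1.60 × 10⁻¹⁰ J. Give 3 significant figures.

1.37 × 10³⁰ m/s²

Acceleration is [L]/[T]² = c·[E]/ℏ.
1 GeV → c/ℏ × (1 GeV in J) = 4.57 × 10³² m/s².
Convert the energy scale: 3.00 × 10³ keV = 3.00 × 10⁻³ GeV.
Result: 3.00 × 10⁻³ × 4.57 × 10³² = 1.37 × 10³⁰ m/s².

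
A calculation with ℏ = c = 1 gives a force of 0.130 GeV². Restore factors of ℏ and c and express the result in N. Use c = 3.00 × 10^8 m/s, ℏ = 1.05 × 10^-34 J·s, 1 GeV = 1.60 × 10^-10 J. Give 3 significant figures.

Force is [E]/[L] = [E]²/(ℏc); restore (ℏc)⁻¹.
1 GeV² → 1/(ℏc) × (1 GeV in J)² = 8.13 × 10^5 N.
Result: 0.130 × 8.13 × 10^5 = 1.06 × 10^5 N.

1.06 × 10^5 N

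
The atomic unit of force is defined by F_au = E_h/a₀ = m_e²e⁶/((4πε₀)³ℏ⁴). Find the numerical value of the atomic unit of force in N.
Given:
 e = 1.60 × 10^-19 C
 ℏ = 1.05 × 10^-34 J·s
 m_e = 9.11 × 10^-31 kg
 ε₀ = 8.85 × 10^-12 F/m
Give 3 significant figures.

8.33 × 10^-8 N

F_au = E_h/a₀ = m_e²e⁶/((4πε₀)³ℏ⁴)
E_h = 4.38 × 10^-18 J
a₀ = 5.26 × 10^-11 m
E_h/a₀ = 8.33 × 10^-8 N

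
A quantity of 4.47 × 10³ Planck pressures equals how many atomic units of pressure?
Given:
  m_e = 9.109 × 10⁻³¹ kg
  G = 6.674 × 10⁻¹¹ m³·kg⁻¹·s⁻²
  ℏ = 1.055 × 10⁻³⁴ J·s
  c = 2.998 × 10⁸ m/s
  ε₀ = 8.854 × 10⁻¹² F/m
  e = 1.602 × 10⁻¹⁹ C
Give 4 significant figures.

7.069 × 10¹⁰³

Planck pressure: p_P = c⁷/(ℏG²) = 4.632 × 10¹¹³ Pa
atomic unit of pressure: P_au = E_h/a₀³ = m_e⁴e¹⁰/((4πε₀)⁵ℏ⁸) = 2.929 × 10¹³ Pa
4.47 × 10³ × 4.632 × 10¹¹³ / 2.929 × 10¹³ = 7.069 × 10¹⁰³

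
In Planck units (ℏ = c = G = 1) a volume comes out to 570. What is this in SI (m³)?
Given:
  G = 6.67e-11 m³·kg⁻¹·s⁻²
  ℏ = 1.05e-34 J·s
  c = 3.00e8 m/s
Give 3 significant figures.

One Planck volume: V_P = (ℏG/c³)^(3/2) = 4.18e-105 m³.
570 × 4.18e-105 m³ = 2.38e-102 m³

2.38e-102 m³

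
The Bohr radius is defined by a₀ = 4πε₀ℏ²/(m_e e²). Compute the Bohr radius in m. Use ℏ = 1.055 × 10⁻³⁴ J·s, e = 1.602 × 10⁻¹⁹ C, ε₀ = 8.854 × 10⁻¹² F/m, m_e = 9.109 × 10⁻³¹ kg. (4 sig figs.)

a₀ = 4πε₀ℏ²/(m_e e²)
  = 1.238 × 10⁻⁷⁸ / 2.338 × 10⁻⁶⁸
  = 5.297 × 10⁻¹¹ m

5.297 × 10⁻¹¹ m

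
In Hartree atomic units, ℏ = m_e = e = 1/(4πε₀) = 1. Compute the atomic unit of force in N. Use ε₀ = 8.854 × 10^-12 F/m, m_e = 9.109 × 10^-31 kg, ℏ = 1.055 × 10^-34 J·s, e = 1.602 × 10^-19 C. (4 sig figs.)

8.220 × 10^-8 N

Dimensional analysis gives F_au = E_h/a₀ = m_e²e⁶/((4πε₀)³ℏ⁴).
E_h = 4.354 × 10^-18 J
a₀ = 5.297 × 10^-11 m
E_h/a₀ = 8.220 × 10^-8 N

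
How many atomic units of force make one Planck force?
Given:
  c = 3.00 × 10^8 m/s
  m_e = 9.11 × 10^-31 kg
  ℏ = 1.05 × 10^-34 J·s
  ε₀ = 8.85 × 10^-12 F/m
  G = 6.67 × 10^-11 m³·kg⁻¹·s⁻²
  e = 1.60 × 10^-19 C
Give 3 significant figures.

1.46 × 10^51

Planck force: F_P = c⁴/G = 1.21 × 10^44 N
atomic unit of force: F_au = E_h/a₀ = m_e²e⁶/((4πε₀)³ℏ⁴) = 8.33 × 10^-8 N
ratio = 1.21 × 10^44 / 8.33 × 10^-8 = 1.46 × 10^51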